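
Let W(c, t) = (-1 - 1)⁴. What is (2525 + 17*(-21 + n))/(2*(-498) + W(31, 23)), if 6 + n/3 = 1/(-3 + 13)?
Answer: -18671/9800 ≈ -1.9052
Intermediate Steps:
W(c, t) = 16 (W(c, t) = (-2)⁴ = 16)
n = -177/10 (n = -18 + 3/(-3 + 13) = -18 + 3/10 = -177/10 ≈ -17.700)
(2525 + 17*(-21 + n))/(2*(-498) + W(31, 23)) = (2525 + 17*(-21 - 177/10))/(2*(-498) + 16) = (2525 + 17*(-387/10))/(-996 + 16) = (2525 - 6579/10)/(-980) = (18671/10)*(-1/980) = -18671/9800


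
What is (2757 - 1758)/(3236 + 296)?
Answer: 999/3532 ≈ 0.28284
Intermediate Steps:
(2757 - 1758)/(3236 + 296) = 999/3532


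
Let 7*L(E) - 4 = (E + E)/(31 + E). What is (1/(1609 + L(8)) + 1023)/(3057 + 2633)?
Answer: 44953614/250035101 ≈ 0.17979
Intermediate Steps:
L(E) = 4/7 + 2*E/(7*(31 + E)) (L(E) = 4/7 + ((E + E)/(31 + E))/7 = 4/7 + ((2*E)/(31 + E))/7 = 4/7 + (2*E/(31 + E))/7 = 4/7 + 2*E/(7*(31 + E)))
(1/(1609 + L(8)) + 1023)/(3057 + 2633) = (1/(1609 + 2*(62 + 3*8)/(7*(31 + 8))) + 1023)/(3057 + 2633) = (1/(1609 + (2/7)*(62 + 24)/39) + 1023)/5690 = (1/(1609 + (2/7)*(1/39)*86) + 1023)*(1/5690) = (1/(1609 + 172/273) + 1023)*(1/5690) = (1/(439429/273) + 1023)*(1/5690) = (273/439429 + 1023)*(1/5690) = (449536140/439429)*(1/5690) = 44953614/250035101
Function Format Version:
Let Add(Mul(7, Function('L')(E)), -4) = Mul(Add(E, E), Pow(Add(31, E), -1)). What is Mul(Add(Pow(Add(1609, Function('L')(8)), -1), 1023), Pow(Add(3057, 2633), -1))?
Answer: Rational(44953614, 250035101) ≈ 0.17979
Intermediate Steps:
Function('L')(E) = Add(Rational(4, 7), Mul(Rational(2, 7), E, Pow(Add(31, E), -1))) (Function('L')(E) = Add(Rational(4, 7), Mul(Rational(1, 7), Mul(Add(E, E), Pow(Add(31, E), -1)))) = Add(Rational(4, 7), Mul(Rational(1, 7), Mul(Mul(2, E), Pow(Add(31, E), -1)))) = Add(Rational(4, 7), Mul(Rational(1, 7), Mul(2, E, Pow(Add(31, E), -1)))) = Add(Rational(4, 7), Mul(Rational(2, 7), E, Pow(Add(31, E), -1))))
Mul(Add(Pow(Add(1609, Function('L')(8)), -1), 1023), Pow(Add(3057, 2633), -1)) = Mul(Add(Pow(Add(1609, Mul(Rational(2, 7), Pow(Add(31, 8), -1), Add(62, Mul(3, 8)))), -1), 1023), Pow(Add(3057, 2633), -1)) = Mul(Add(Pow(Add(1609, Mul(Rational(2, 7), Pow(39, -1), Add(62, 24))), -1), 1023), Pow(5690, -1)) = Mul(Add(Pow(Add(1609, Mul(Rational(2, 7), Rational(1, 39), 86)), -1), 1023), Rational(1, 5690)) = Mul(Add(Pow(Add(1609, Rational(172, 273)), -1), 1023), Rational(1, 5690)) = Mul(Add(Pow(Rational(439429, 273), -1), 1023), Rational(1, 5690)) = Mul(Add(Rational(273, 439429), 1023), Rational(1, 5690)) = Mul(Rational(449536140, 439429), Rational(1, 5690)) = Rational(44953614, 250035101)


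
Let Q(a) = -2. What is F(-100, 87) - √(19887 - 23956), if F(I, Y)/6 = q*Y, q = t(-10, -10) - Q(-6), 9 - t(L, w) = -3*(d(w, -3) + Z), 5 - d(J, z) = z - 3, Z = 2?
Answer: 26100 - I*√4069 ≈ 26100.0 - 63.789*I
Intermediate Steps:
d(J, z) = 8 - z (d(J, z) = 5 - (z - 3) = 5 - (-3 + z) = 5 + (3 - z) = 8 - z)
t(L, w) = 48 (t(L, w) = 9 - (-3)*((8 - 1*(-3)) + 2) = 9 - (-3)*((8 + 3) + 2) = 9 - (-3)*(11 + 2) = 9 - (-3)*13 = 9 - 1*(-39) = 9 + 39 = 48)
q = 50 (q = 48 - 1*(-2) = 48 + 2 = 50)
F(I, Y) = 300*Y (F(I, Y) = 6*(50*Y) = 300*Y)
F(-100, 87) - √(19887 - 23956) = 300*87 - √(19887 - 23956) = 26100 - √(-4069) = 26100 - I*√4069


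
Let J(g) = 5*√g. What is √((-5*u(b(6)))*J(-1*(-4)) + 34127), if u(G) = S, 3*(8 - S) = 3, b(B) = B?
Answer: 9*√417 ≈ 183.79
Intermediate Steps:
S = 7 (S = 8 - ⅓*3 = 8 - 1 = 7)
u(G) = 7
√((-5*u(b(6)))*J(-1*(-4)) + 34127) = √((-5*7)*(5*√(-1*(-4))) + 34127) = √(-175*√4 + 34127) = √(-175*2 + 34127) = √(-35*10 + 34127) = √(-350 + 34127) = √33777 = 9*√417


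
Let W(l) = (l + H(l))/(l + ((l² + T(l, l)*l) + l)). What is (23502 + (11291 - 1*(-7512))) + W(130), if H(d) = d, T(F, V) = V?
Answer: 5541956/131 ≈ 42305.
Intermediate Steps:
W(l) = 2*l/(2*l + 2*l²) (W(l) = (l + l)/(l + ((l² + l*l) + l)) = (2*l)/(l + ((l² + l²) + l)) = (2*l)/(l + (2*l² + l)) = (2*l)/(l + (l + 2*l²)) = (2*l)/(2*l + 2*l²) = 2*l/(2*l + 2*l²))
(23502 + (11291 - 1*(-7512))) + W(130) = (23502 + (11291 - 1*(-7512))) + 1/(1 + 130) = (23502 + (11291 + 7512)) + 1/131 = (23502 + 18803) + 1/131 = 42305 + 1/131 = 5541956/131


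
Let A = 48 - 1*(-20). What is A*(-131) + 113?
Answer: -8795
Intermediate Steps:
A = 68 (A = 48 + 20 = 68)
A*(-131) + 113 = 68*(-131) + 113 = -8908 + 113 = -8795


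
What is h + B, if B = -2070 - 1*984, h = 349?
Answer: -2705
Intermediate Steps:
B = -3054 (B = -2070 - 984 = -3054)
h + B = 349 - 3054 = -2705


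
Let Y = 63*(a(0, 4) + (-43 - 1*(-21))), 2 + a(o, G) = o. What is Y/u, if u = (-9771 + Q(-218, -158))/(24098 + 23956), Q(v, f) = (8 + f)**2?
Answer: -24219216/4243 ≈ -5708.0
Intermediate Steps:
a(o, G) = -2 + o
u = 4243/16018 (u = (-9771 + (8 - 158)**2)/(24098 + 23956) = (-9771 + (-150)**2)/48054 = (-9771 + 22500)*(1/48054) = 12729*(1/48054) = 4243/16018 ≈ 0.26489)
Y = -1512 (Y = 63*((-2 + 0) + (-43 - 1*(-21))) = 63*(-2 + (-43 + 21)) = 63*(-2 - 22) = 63*(-24) = -1512)
Y/u = -1512/4243/16018 = -1512*16018/4243 = -24219216/4243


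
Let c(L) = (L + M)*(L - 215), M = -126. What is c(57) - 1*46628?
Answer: -35726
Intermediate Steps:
c(L) = (-215 + L)*(-126 + L) (c(L) = (L - 126)*(L - 215) = (-126 + L)*(-215 + L) = (-215 + L)*(-126 + L))
c(57) - 1*46628 = (27090 + 57² - 341*57) - 1*46628 = (27090 + 3249 - 19437) - 46628 = 10902 - 46628 = -35726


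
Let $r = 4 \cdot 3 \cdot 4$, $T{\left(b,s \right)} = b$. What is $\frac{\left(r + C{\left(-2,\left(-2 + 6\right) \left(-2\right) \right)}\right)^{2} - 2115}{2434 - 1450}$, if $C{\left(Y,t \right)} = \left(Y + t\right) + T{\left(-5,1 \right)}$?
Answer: $- \frac{171}{164} \approx -1.0427$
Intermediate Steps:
$r = 48$ ($r = 12 \cdot 4 = 48$)
$C{\left(Y,t \right)} = -5 + Y + t$ ($C{\left(Y,t \right)} = \left(Y + t\right) - 5 = -5 + Y + t$)
$\frac{\left(r + C{\left(-2,\left(-2 + 6\right) \left(-2\right) \right)}\right)^{2} - 2115}{2434 - 1450} = \frac{\left(48 - \left(7 - \left(-2 + 6\right) \left(-2\right)\right)\right)^{2} - 2115}{2434 - 1450} = \frac{\left(48 - 15\right)^{2} - 2115}{984} = \left(\left(48 - 15\right)^{2} - 2115\right) \frac{1}{984} = \left(33^{2} - 2115\right) \frac{1}{984} = \left(1089 - 2115\right) \frac{1}{984} = \left(-1026\right) \frac{1}{984} = - \frac{171}{164}$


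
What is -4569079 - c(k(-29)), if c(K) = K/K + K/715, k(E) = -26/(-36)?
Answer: -4523389201/990 ≈ -4.5691e+6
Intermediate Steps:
k(E) = 13/18 (k(E) = -26*(-1/36) = 13/18)
c(K) = 1 + K/715 (c(K) = 1 + K*(1/715) = 1 + K/715)
-4569079 - c(k(-29)) = -4569079 - (1 + (1/715)*(13/18)) = -4569079 - (1 + 1/990) = -4569079 - 1*991/990 = -4569079 - 991/990 = -4523389201/990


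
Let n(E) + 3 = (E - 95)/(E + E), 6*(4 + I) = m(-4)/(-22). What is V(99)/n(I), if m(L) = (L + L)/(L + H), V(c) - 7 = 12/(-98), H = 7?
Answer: 265556/364315 ≈ 0.72892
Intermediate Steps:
V(c) = 337/49 (V(c) = 7 + 12/(-98) = 7 + 12*(-1/98) = 7 - 6/49 = 337/49)
m(L) = 2*L/(7 + L) (m(L) = (L + L)/(L + 7) = (2*L)/(7 + L) = 2*L/(7 + L))
I = -394/99 (I = -4 + ((2*(-4)/(7 - 4))/(-22))/6 = -4 + ((2*(-4)/3)*(-1/22))/6 = -4 + ((2*(-4)*(⅓))*(-1/22))/6 = -4 + (-8/3*(-1/22))/6 = -4 + (⅙)*(4/33) = -4 + 2/99 = -394/99 ≈ -3.9798)
n(E) = -3 + (-95 + E)/(2*E) (n(E) = -3 + (E - 95)/(E + E) = -3 + (-95 + E)/((2*E)) = -3 + (-95 + E)*(1/(2*E)) = -3 + (-95 + E)/(2*E))
V(99)/n(I) = 337/(49*((5*(-19 - 1*(-394/99))/(2*(-394/99))))) = 337/(49*(((5/2)*(-99/394)*(-19 + 394/99)))) = 337/(49*(((5/2)*(-99/394)*(-1487/99)))) = 337/(49*(7435/788)) = (337/49)*(788/7435) = 265556/364315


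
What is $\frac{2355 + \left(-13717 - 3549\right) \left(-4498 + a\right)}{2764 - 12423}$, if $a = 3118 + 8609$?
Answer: $\frac{9601043}{743} \approx 12922.0$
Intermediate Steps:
$a = 11727$
$\frac{2355 + \left(-13717 - 3549\right) \left(-4498 + a\right)}{2764 - 12423} = \frac{2355 + \left(-13717 - 3549\right) \left(-4498 + 11727\right)}{2764 - 12423} = \frac{2355 - 124815914}{2764 + \left(-20248 + 7825\right)} = \frac{2355 - 124815914}{2764 - 12423} = - \frac{124813559}{-9659} = \left(-124813559\right) \left(- \frac{1}{9659}\right) = \frac{9601043}{743}$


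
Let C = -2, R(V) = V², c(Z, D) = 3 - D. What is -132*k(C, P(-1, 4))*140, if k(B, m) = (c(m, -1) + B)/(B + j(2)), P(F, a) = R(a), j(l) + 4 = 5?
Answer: 36960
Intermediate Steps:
j(l) = 1 (j(l) = -4 + 5 = 1)
P(F, a) = a²
k(B, m) = (4 + B)/(1 + B) (k(B, m) = ((3 - 1*(-1)) + B)/(B + 1) = ((3 + 1) + B)/(1 + B) = (4 + B)/(1 + B))
-132*k(C, P(-1, 4))*140 = -132*(4 - 2)/(1 - 2)*140 = -132*2/(-1)*140 = -(-132)*2*140 = -132*(-2)*140 = 264*140 = 36960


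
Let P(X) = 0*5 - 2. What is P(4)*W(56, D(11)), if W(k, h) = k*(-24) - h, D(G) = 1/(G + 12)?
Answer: 61826/23 ≈ 2688.1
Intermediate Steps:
P(X) = -2 (P(X) = 0 - 2 = -2)
D(G) = 1/(12 + G)
W(k, h) = -h - 24*k (W(k, h) = -24*k - h = -h - 24*k)
P(4)*W(56, D(11)) = -2*(-1/(12 + 11) - 24*56) = -2*(-1/23 - 1344) = -2*(-30913/23) = 61826/23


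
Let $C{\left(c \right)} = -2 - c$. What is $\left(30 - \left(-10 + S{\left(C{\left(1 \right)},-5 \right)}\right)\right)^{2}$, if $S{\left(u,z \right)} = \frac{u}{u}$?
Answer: $1521$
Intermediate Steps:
$S{\left(u,z \right)} = 1$
$\left(30 - \left(-10 + S{\left(C{\left(1 \right)},-5 \right)}\right)\right)^{2} = \left(30 + \left(10 - 1\right)\right)^{2} = \left(30 + 9\right)^{2} = 39^{2} = 1521$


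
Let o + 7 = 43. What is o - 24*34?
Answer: -780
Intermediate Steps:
o = 36 (o = -7 + 43 = 36)
o - 24*34 = 36 - 24*34 = 36 - 816 = -780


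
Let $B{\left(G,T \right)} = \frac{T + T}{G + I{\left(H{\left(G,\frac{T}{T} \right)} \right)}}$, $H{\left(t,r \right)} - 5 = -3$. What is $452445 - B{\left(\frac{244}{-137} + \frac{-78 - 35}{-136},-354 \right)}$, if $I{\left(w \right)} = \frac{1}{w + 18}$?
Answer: $\frac{37874723085}{83857} \approx 4.5166 \cdot 10^{5}$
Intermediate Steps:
$H{\left(t,r \right)} = 2$ ($H{\left(t,r \right)} = 5 - 3 = 2$)
$I{\left(w \right)} = \frac{1}{18 + w}$
$B{\left(G,T \right)} = \frac{2 T}{\frac{1}{20} + G}$ ($B{\left(G,T \right)} = \frac{T + T}{G + \frac{1}{18 + 2}} = \frac{2 T}{G + \frac{1}{20}} = \frac{2 T}{\frac{1}{20} + G}$)
$452445 - B{\left(\frac{244}{-137} + \frac{-78 - 35}{-136},-354 \right)} = 452445 - 40 \left(-354\right) \frac{1}{1 + 20 \left(\frac{244}{-137} + \frac{-78 - 35}{-136}\right)} = 452445 - 40 \left(-354\right) \frac{1}{1 + 20 \left(244 \left(- \frac{1}{137}\right) + \left(-78 - 35\right) \left(- \frac{1}{136}\right)\right)} = 452445 - 40 \left(-354\right) \frac{1}{1 + 20 \left(- \frac{244}{137} - - \frac{113}{136}\right)} = 452445 - 40 \left(-354\right) \frac{1}{1 + 20 \left(- \frac{244}{137} + \frac{113}{136}\right)} = 452445 - 40 \left(-354\right) \frac{1}{1 + 20 \left(- \frac{17703}{18632}\right)} = 452445 - 40 \left(-354\right) \frac{1}{1 - \frac{88515}{4658}} = 452445 - 40 \left(-354\right) \frac{1}{- \frac{83857}{4658}} = 452445 - 40 \left(-354\right) \left(- \frac{4658}{83857}\right) = 452445 - \frac{65957280}{83857} = \frac{37874723085}{83857}$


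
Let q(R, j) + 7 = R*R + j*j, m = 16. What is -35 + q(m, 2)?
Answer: 218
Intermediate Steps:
q(R, j) = -7 + R² + j² (q(R, j) = -7 + (R*R + j*j) = -7 + (R² + j²) = -7 + R² + j²)
-35 + q(m, 2) = -35 + (-7 + 16² + 2²) = -35 + (-7 + 256 + 4) = -35 + 253 = 218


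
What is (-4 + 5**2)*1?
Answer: 21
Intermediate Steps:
(-4 + 5**2)*1 = (-4 + 25)*1 = 21*1 = 21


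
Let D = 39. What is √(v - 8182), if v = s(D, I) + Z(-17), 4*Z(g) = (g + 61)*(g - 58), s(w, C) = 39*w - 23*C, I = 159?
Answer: I*√11143 ≈ 105.56*I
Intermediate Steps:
s(w, C) = -23*C + 39*w
Z(g) = (-58 + g)*(61 + g)/4 (Z(g) = ((g + 61)*(g - 58))/4 = ((61 + g)*(-58 + g))/4 = ((-58 + g)*(61 + g))/4 = (-58 + g)*(61 + g)/4)
v = -2961 (v = (-23*159 + 39*39) + (-1769/2 + (¼)*(-17)² + (¾)*(-17)) = (-3657 + 1521) + (-1769/2 + (¼)*289 - 51/4) = -2136 + (-1769/2 + 289/4 - 51/4) = -2136 - 825 = -2961)
√(v - 8182) = √(-2961 - 8182) = √(-11143) = I*√11143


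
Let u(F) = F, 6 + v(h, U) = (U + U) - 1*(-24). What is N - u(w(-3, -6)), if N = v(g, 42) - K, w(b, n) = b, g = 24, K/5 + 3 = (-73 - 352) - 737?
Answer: 5930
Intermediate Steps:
K = -5825 (K = -15 + 5*((-73 - 352) - 737) = -15 + 5*(-425 - 737) = -15 + 5*(-1162) = -15 - 5810 = -5825)
v(h, U) = 18 + 2*U (v(h, U) = -6 + ((U + U) - 1*(-24)) = -6 + (2*U + 24) = -6 + (24 + 2*U) = 18 + 2*U)
N = 5927 (N = (18 + 2*42) - 1*(-5825) = (18 + 84) + 5825 = 102 + 5825 = 5927)
N - u(w(-3, -6)) = 5927 - 1*(-3) = 5927 + 3 = 5930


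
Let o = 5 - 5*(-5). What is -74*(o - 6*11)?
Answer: 2664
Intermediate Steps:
o = 30 (o = 5 + 25 = 30)
-74*(o - 6*11) = -74*(30 - 6*11) = -74*(30 - 66) = -74*(-36) = 2664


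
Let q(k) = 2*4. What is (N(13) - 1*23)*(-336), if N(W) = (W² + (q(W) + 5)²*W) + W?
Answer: -791616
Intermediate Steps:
q(k) = 8
N(W) = W² + 170*W (N(W) = (W² + (8 + 5)²*W) + W = (W² + 13²*W) + W = (W² + 169*W) + W = W² + 170*W)
(N(13) - 1*23)*(-336) = (13*(170 + 13) - 1*23)*(-336) = (13*183 - 23)*(-336) = (2379 - 23)*(-336) = 2356*(-336) = -791616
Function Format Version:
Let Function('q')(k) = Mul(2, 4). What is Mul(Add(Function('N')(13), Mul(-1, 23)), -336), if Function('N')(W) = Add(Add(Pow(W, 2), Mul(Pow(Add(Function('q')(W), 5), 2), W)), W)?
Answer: -791616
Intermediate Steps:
Function('q')(k) = 8
Function('N')(W) = Add(Pow(W, 2), Mul(170, W)) (Function('N')(W) = Add(Add(Pow(W, 2), Mul(Pow(Add(8, 5), 2), W)), W) = Add(Add(Pow(W, 2), Mul(Pow(13, 2), W)), W) = Add(Add(Pow(W, 2), Mul(169, W)), W) = Add(Pow(W, 2), Mul(170, W)))
Mul(Add(Function('N')(13), Mul(-1, 23)), -336) = Mul(Add(Mul(13, Add(170, 13)), Mul(-1, 23)), -336) = Mul(Add(Mul(13, 183), -23), -336) = Mul(Add(2379, -23), -336) = Mul(2356, -336) = -791616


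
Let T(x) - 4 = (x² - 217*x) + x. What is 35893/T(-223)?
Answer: 35893/97901 ≈ 0.36663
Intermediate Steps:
T(x) = 4 + x² - 216*x (T(x) = 4 + ((x² - 217*x) + x) = 4 + (x² - 216*x) = 4 + x² - 216*x)
35893/T(-223) = 35893/(4 + (-223)² - 216*(-223)) = 35893/(4 + 49729 + 48168) = 35893/97901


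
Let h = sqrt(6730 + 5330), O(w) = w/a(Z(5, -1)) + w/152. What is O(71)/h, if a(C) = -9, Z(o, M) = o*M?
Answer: -10153*sqrt(335)/2749680 ≈ -0.067583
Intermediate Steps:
Z(o, M) = M*o
O(w) = -143*w/1368 (O(w) = w/(-9) + w/152 = w*(-1/9) + w*(1/152) = -w/9 + w/152 = -143*w/1368)
h = 6*sqrt(335) (h = sqrt(12060) = 6*sqrt(335) ≈ 109.82)
O(71)/h = (-143/1368*71)/((6*sqrt(335))) = -10153*sqrt(335)/2749680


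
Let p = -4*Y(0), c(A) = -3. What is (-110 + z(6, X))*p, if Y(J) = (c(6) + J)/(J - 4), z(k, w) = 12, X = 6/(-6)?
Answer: 294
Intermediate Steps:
X = -1 (X = 6*(-⅙) = -1)
Y(J) = (-3 + J)/(-4 + J) (Y(J) = (-3 + J)/(J - 4) = (-3 + J)/(-4 + J))
p = -3 (p = -4*(-3 + 0)/(-4 + 0) = -4*(-3)/(-4) = -(-1)*(-3) = -4*¾ = -3)
(-110 + z(6, X))*p = (-110 + 12)*(-3) = -98*(-3) = 294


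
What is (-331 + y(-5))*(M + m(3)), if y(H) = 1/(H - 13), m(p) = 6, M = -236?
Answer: 685285/9 ≈ 76143.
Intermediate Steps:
y(H) = 1/(-13 + H)
(-331 + y(-5))*(M + m(3)) = (-331 + 1/(-13 - 5))*(-236 + 6) = (-331 + 1/(-18))*(-230) = (-331 - 1/18)*(-230) = -5959/18*(-230) = 685285/9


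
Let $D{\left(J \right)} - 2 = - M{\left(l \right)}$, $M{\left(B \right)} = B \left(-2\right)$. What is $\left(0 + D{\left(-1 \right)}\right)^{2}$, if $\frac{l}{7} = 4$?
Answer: $3364$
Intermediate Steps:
$l = 28$ ($l = 7 \cdot 4 = 28$)
$M{\left(B \right)} = - 2 B$
$D{\left(J \right)} = 58$ ($D{\left(J \right)} = 2 - \left(-2\right) 28 = 2 - -56 = 2 + 56 = 58$)
$\left(0 + D{\left(-1 \right)}\right)^{2} = \left(0 + 58\right)^{2} = 58^{2} = 3364$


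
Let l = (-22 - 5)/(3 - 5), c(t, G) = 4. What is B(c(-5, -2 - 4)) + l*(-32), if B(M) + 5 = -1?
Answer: -438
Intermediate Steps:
B(M) = -6 (B(M) = -5 - 1 = -6)
l = 27/2 (l = -27/(-2) = -27*(-½) = 27/2 ≈ 13.500)
B(c(-5, -2 - 4)) + l*(-32) = -6 + (27/2)*(-32) = -6 - 432 = -438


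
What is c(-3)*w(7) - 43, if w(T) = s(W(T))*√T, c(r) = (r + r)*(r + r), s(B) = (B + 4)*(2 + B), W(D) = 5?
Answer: -43 + 2268*√7 ≈ 5957.6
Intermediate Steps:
s(B) = (2 + B)*(4 + B) (s(B) = (4 + B)*(2 + B) = (2 + B)*(4 + B))
c(r) = 4*r² (c(r) = (2*r)*(2*r) = 4*r²)
w(T) = 63*√T (w(T) = (8 + 5² + 6*5)*√T = (8 + 25 + 30)*√T = 63*√T)
c(-3)*w(7) - 43 = (4*(-3)²)*(63*√7) - 43 = (4*9)*(63*√7) - 43 = 36*(63*√7) - 43 = 2268*√7 - 43 = -43 + 2268*√7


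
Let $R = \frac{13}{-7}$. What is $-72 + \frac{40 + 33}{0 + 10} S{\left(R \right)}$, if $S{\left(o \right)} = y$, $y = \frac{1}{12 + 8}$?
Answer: $- \frac{14327}{200} \approx -71.635$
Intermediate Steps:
$R = - \frac{13}{7}$ ($R = 13 \left(- \frac{1}{7}\right) = - \frac{13}{7} \approx -1.8571$)
$y = \frac{1}{20} \approx 0.05$
$S{\left(o \right)} = \frac{1}{20}$
$-72 + \frac{40 + 33}{0 + 10} S{\left(R \right)} = -72 + \frac{40 + 33}{0 + 10} \cdot \frac{1}{20} = -72 + \frac{73}{10} \cdot \frac{1}{20} = -72 + \frac{73}{200} = - \frac{14327}{200}$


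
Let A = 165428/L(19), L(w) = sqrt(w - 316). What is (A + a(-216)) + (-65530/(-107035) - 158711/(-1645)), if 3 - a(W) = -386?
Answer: 2445361726/5030645 - 165428*I*sqrt(33)/99 ≈ 486.09 - 9599.1*I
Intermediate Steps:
L(w) = sqrt(-316 + w)
A = -165428*I*sqrt(33)/99 (A = 165428/(sqrt(-316 + 19)) = 165428/(sqrt(-297)) = 165428/((3*I*sqrt(33))) = 165428*(-I*sqrt(33)/99) = -165428*I*sqrt(33)/99 ≈ -9599.1*I)
a(W) = 389 (a(W) = 3 - 1*(-386) = 3 + 386 = 389)
(A + a(-216)) + (-65530/(-107035) - 158711/(-1645)) = (-165428*I*sqrt(33)/99 + 389) + (-65530/(-107035) - 158711/(-1645)) = (389 - 165428*I*sqrt(33)/99) + (-65530*(-1/107035) - 158711*(-1/1645)) = (389 - 165428*I*sqrt(33)/99) + (13106/21407 + 22673/235) = (389 - 165428*I*sqrt(33)/99) + 488440821/5030645 = 2445361726/5030645 - 165428*I*sqrt(33)/99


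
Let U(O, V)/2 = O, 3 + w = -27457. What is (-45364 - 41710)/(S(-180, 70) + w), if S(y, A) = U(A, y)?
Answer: 43537/13660 ≈ 3.1872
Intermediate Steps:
w = -27460 (w = -3 - 27457 = -27460)
U(O, V) = 2*O
S(y, A) = 2*A
(-45364 - 41710)/(S(-180, 70) + w) = (-45364 - 41710)/(2*70 - 27460) = -87074/(140 - 27460) = -87074/(-27320) = -87074*(-1/27320) = 43537/13660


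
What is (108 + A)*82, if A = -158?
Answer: -4100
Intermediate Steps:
(108 + A)*82 = (108 - 158)*82 = -50*82 = -4100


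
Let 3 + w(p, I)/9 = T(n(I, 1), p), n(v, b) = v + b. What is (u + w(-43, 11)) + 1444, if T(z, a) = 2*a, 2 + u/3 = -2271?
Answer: -6176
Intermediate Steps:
u = -6819 (u = -6 + 3*(-2271) = -6 - 6813 = -6819)
n(v, b) = b + v
w(p, I) = -27 + 18*p (w(p, I) = -27 + 9*(2*p) = -27 + 18*p)
(u + w(-43, 11)) + 1444 = (-6819 + (-27 + 18*(-43))) + 1444 = (-6819 + (-27 - 774)) + 1444 = (-6819 - 801) + 1444 = -7620 + 1444 = -6176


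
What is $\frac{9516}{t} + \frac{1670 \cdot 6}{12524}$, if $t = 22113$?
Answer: $\frac{2184299}{1775277} \approx 1.2304$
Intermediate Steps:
$\frac{9516}{t} + \frac{1670 \cdot 6}{12524} = \frac{9516}{22113} + \frac{1670 \cdot 6}{12524} = 9516 \cdot \frac{1}{22113} + 10020 \cdot \frac{1}{12524} = \frac{244}{567} + \frac{2505}{3131} = \frac{2184299}{1775277}$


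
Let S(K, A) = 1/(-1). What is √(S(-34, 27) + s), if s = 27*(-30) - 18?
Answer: I*√829 ≈ 28.792*I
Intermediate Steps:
S(K, A) = -1
s = -828 (s = -810 - 18 = -828)
√(S(-34, 27) + s) = √(-1 - 828) = √(-829) = I*√829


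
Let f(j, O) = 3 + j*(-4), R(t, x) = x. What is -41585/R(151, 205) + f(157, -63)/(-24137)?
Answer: -200721804/989617 ≈ -202.83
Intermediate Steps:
f(j, O) = 3 - 4*j
-41585/R(151, 205) + f(157, -63)/(-24137) = -41585/205 + (3 - 4*157)/(-24137) = -41585*1/205 + (3 - 628)*(-1/24137) = -8317/41 - 625*(-1/24137) = -8317/41 + 625/24137 = -200721804/989617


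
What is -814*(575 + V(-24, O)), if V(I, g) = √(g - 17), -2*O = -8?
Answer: -468050 - 814*I*√13 ≈ -4.6805e+5 - 2934.9*I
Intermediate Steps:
O = 4 (O = -½*(-8) = 4)
V(I, g) = √(-17 + g)
-814*(575 + V(-24, O)) = -814*(575 + √(-17 + 4)) = -814*(575 + √(-13)) = -814*(575 + I*√13) = -468050 - 814*I*√13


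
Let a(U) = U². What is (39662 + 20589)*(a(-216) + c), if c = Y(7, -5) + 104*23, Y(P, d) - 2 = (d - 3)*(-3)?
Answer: 2956757574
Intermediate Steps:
Y(P, d) = 11 - 3*d (Y(P, d) = 2 + (d - 3)*(-3) = 2 + (-3 + d)*(-3) = 2 + (9 - 3*d) = 11 - 3*d)
c = 2418 (c = (11 - 3*(-5)) + 104*23 = (11 + 15) + 2392 = 26 + 2392 = 2418)
(39662 + 20589)*(a(-216) + c) = (39662 + 20589)*((-216)² + 2418) = 60251*(46656 + 2418) = 60251*49074 = 2956757574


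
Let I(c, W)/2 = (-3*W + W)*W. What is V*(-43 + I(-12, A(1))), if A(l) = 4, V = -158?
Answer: 16906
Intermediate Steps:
I(c, W) = -4*W² (I(c, W) = 2*((-3*W + W)*W) = 2*((-2*W)*W) = 2*(-2*W²) = -4*W²)
V*(-43 + I(-12, A(1))) = -158*(-43 - 4*4²) = -158*(-43 - 4*16) = -158*(-43 - 64) = -158*(-107) = 16906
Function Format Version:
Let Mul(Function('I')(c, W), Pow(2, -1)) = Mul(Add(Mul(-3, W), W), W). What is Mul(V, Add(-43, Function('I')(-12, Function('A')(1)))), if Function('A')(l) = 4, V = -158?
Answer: 16906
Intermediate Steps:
Function('I')(c, W) = Mul(-4, Pow(W, 2)) (Function('I')(c, W) = Mul(2, Mul(Add(Mul(-3, W), W), W)) = Mul(2, Mul(Mul(-2, W), W)) = Mul(2, Mul(-2, Pow(W, 2))) = Mul(-4, Pow(W, 2)))
Mul(V, Add(-43, Function('I')(-12, Function('A')(1)))) = Mul(-158, Add(-43, Mul(-4, Pow(4, 2)))) = Mul(-158, Add(-43, Mul(-4, 16))) = Mul(-158, Add(-43, -64)) = Mul(-158, -107) = 16906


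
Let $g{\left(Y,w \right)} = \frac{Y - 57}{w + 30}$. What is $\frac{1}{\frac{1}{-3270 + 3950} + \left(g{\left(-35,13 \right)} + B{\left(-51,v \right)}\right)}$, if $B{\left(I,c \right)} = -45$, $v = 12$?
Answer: $- \frac{29240}{1378317} \approx -0.021214$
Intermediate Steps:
$g{\left(Y,w \right)} = \frac{-57 + Y}{30 + w}$
$\frac{1}{\frac{1}{-3270 + 3950} + \left(g{\left(-35,13 \right)} + B{\left(-51,v \right)}\right)} = \frac{1}{\frac{1}{-3270 + 3950} - \left(45 - \frac{-57 - 35}{30 + 13}\right)} = \frac{1}{\frac{1}{680} - \left(45 - \frac{1}{43} \left(-92\right)\right)} = \frac{1}{\frac{1}{680} + \left(\frac{1}{43} \left(-92\right) - 45\right)} = \frac{1}{\frac{1}{680} - \frac{2027}{43}} = \frac{1}{- \frac{1378317}{29240}} = - \frac{29240}{1378317}$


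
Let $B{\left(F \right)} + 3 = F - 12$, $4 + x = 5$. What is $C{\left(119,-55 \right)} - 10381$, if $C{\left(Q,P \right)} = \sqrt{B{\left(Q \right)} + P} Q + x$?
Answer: $-9547$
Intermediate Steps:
$x = 1$ ($x = -4 + 5 = 1$)
$B{\left(F \right)} = -15 + F$ ($B{\left(F \right)} = -3 + \left(F - 12\right) = -3 + \left(-12 + F\right) = -15 + F$)
$C{\left(Q,P \right)} = 1 + Q \sqrt{-15 + P + Q}$ ($C{\left(Q,P \right)} = \sqrt{\left(-15 + Q\right) + P} Q + 1 = \sqrt{-15 + P + Q} Q + 1 = Q \sqrt{-15 + P + Q} + 1 = 1 + Q \sqrt{-15 + P + Q}$)
$C{\left(119,-55 \right)} - 10381 = \left(1 + 119 \sqrt{-15 - 55 + 119}\right) - 10381 = \left(1 + 119 \sqrt{49}\right) - 10381 = \left(1 + 119 \cdot 7\right) - 10381 = \left(1 + 833\right) - 10381 = 834 - 10381 = -9547$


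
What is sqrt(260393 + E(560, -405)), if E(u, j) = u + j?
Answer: 2*sqrt(65137) ≈ 510.44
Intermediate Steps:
E(u, j) = j + u
sqrt(260393 + E(560, -405)) = sqrt(260393 + (-405 + 560)) = sqrt(260393 + 155) = sqrt(260548) = 2*sqrt(65137)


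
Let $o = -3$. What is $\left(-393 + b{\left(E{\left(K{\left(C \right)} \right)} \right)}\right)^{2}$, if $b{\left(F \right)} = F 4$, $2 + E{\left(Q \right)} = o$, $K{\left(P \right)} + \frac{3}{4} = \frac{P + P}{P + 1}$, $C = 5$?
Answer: $170569$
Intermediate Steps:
$K{\left(P \right)} = - \frac{3}{4} + \frac{2 P}{1 + P}$ ($K{\left(P \right)} = - \frac{3}{4} + \frac{P + P}{P + 1} = - \frac{3}{4} + \frac{2 P}{1 + P}$)
$E{\left(Q \right)} = -5$ ($E{\left(Q \right)} = -2 - 3 = -5$)
$b{\left(F \right)} = 4 F$
$\left(-393 + b{\left(E{\left(K{\left(C \right)} \right)} \right)}\right)^{2} = \left(-393 + 4 \left(-5\right)\right)^{2} = \left(-393 - 20\right)^{2} = \left(-413\right)^{2} = 170569$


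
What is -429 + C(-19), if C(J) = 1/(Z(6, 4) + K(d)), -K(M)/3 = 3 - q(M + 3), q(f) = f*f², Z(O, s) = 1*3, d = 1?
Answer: -79793/186 ≈ -428.99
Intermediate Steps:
Z(O, s) = 3
q(f) = f³
K(M) = -9 + 3*(3 + M)³ (K(M) = -3*(3 - (M + 3)³) = -3*(3 - (3 + M)³) = -9 + 3*(3 + M)³)
C(J) = 1/186 (C(J) = 1/(3 + (-9 + 3*(3 + 1)³)) = 1/(3 + (-9 + 3*4³)) = 1/(3 + (-9 + 3*64)) = 1/(3 + (-9 + 192)) = 1/(3 + 183) = 1/186)
-429 + C(-19) = -429 + 1/186 = -79793/186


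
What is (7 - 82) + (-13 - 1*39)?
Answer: -127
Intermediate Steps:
(7 - 82) + (-13 - 1*39) = -75 + (-13 - 39) = -75 - 52 = -127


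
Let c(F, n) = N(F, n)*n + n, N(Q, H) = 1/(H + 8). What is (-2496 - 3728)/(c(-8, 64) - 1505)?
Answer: 56016/12961 ≈ 4.3219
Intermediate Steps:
N(Q, H) = 1/(8 + H)
c(F, n) = n + n/(8 + n) (c(F, n) = n/(8 + n) + n = n + n/(8 + n))
(-2496 - 3728)/(c(-8, 64) - 1505) = (-2496 - 3728)/(64*(9 + 64)/(8 + 64) - 1505) = -6224/(64*73/72 - 1505) = -6224/(64*(1/72)*73 - 1505) = -6224/(584/9 - 1505) = -6224/(-12961/9) = -6224*(-9/12961) = 56016/12961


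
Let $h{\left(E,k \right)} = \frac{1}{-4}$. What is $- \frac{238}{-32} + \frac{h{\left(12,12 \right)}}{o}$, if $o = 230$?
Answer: $\frac{13683}{1840} \approx 7.4364$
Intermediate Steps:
$h{\left(E,k \right)} = - \frac{1}{4}$
$- \frac{238}{-32} + \frac{h{\left(12,12 \right)}}{o} = - \frac{238}{-32} - \frac{1}{4 \cdot 230} = \left(-238\right) \left(- \frac{1}{32}\right) - \frac{1}{920} = \frac{119}{16} - \frac{1}{920} = \frac{13683}{1840}$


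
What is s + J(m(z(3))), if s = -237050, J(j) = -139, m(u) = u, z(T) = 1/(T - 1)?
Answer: -237189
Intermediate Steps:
z(T) = 1/(-1 + T)
s + J(m(z(3))) = -237050 - 139 = -237189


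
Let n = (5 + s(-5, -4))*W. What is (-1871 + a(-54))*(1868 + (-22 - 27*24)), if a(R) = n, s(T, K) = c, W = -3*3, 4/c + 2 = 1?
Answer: -2252240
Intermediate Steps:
c = -4 (c = 4/(-2 + 1) = 4/(-1) = 4*(-1) = -4)
W = -9 (W = -1*9 = -9)
s(T, K) = -4
n = -9 (n = (5 - 4)*(-9) = 1*(-9) = -9)
a(R) = -9
(-1871 + a(-54))*(1868 + (-22 - 27*24)) = (-1871 - 9)*(1868 + (-22 - 27*24)) = -1880*(1868 + (-22 - 648)) = -1880*(1868 - 670) = -1880*1198 = -2252240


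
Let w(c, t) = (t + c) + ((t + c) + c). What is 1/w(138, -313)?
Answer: -1/212 ≈ -0.0047170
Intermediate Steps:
w(c, t) = 2*t + 3*c (w(c, t) = (c + t) + ((c + t) + c) = (c + t) + (t + 2*c) = 2*t + 3*c)
1/w(138, -313) = 1/(2*(-313) + 3*138) = 1/(-626 + 414) = 1/(-212) = -1/212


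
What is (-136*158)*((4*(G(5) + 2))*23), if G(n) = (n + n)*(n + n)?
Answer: -201643392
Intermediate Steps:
G(n) = 4*n**2 (G(n) = (2*n)*(2*n) = 4*n**2)
(-136*158)*((4*(G(5) + 2))*23) = (-136*158)*((4*(4*5**2 + 2))*23) = -21488*4*(4*25 + 2)*23 = -21488*4*(100 + 2)*23 = -21488*4*102*23 = -8767104*23 = -21488*9384 = -201643392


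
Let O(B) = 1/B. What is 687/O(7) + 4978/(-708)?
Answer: 1699897/354 ≈ 4802.0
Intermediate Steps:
687/O(7) + 4978/(-708) = 687/(1/7) + 4978/(-708) = 687/(1/7) + 4978*(-1/708) = 687*7 - 2489/354 = 4809 - 2489/354 = 1699897/354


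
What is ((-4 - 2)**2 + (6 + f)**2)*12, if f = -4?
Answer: 480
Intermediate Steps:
((-4 - 2)**2 + (6 + f)**2)*12 = ((-4 - 2)**2 + (6 - 4)**2)*12 = ((-6)**2 + 2**2)*12 = (36 + 4)*12 = 40*12 = 480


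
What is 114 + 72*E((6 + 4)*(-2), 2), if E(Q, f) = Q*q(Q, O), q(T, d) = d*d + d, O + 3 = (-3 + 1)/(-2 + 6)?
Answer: -12486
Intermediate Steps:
O = -7/2 (O = -3 + (-3 + 1)/(-2 + 6) = -3 - 2/4 = -3 - 2*1/4 = -3 - 1/2 = -7/2 ≈ -3.5000)
q(T, d) = d + d**2 (q(T, d) = d**2 + d = d + d**2)
E(Q, f) = 35*Q/4 (E(Q, f) = Q*(-7*(1 - 7/2)/2) = Q*(-7/2*(-5/2)) = Q*(35/4) = 35*Q/4)
114 + 72*E((6 + 4)*(-2), 2) = 114 + 72*(35*((6 + 4)*(-2))/4) = 114 + 72*(35*(10*(-2))/4) = 114 + 72*((35/4)*(-20)) = 114 + 72*(-175) = 114 - 12600 = -12486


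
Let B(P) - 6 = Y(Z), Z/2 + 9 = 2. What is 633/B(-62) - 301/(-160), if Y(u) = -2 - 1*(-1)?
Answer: 20557/160 ≈ 128.48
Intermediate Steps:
Z = -14 (Z = -18 + 2*2 = -18 + 4 = -14)
Y(u) = -1 (Y(u) = -2 + 1 = -1)
B(P) = 5 (B(P) = 6 - 1 = 5)
633/B(-62) - 301/(-160) = 633/5 - 301/(-160) = 633*(⅕) - 301*(-1/160) = 633/5 + 301/160 = 20557/160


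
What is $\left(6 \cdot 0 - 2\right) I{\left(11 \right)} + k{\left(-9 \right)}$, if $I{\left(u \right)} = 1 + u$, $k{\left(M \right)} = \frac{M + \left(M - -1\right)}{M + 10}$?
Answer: $-41$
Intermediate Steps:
$k{\left(M \right)} = \frac{1 + 2 M}{10 + M}$ ($k{\left(M \right)} = \frac{M + \left(M + 1\right)}{10 + M} = \frac{M + \left(1 + M\right)}{10 + M} = \frac{1 + 2 M}{10 + M}$)
$\left(6 \cdot 0 - 2\right) I{\left(11 \right)} + k{\left(-9 \right)} = \left(6 \cdot 0 - 2\right) \left(1 + 11\right) + \frac{1 + 2 \left(-9\right)}{10 - 9} = \left(0 - 2\right) 12 + \frac{1 - 18}{1} = \left(-2\right) 12 + 1 \left(-17\right) = -24 - 17 = -41$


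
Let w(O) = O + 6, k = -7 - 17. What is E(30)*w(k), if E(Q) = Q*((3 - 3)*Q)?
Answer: 0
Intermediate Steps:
E(Q) = 0 (E(Q) = Q*(0*Q) = Q*0 = 0)
k = -24
w(O) = 6 + O
E(30)*w(k) = 0*(6 - 24) = 0*(-18) = 0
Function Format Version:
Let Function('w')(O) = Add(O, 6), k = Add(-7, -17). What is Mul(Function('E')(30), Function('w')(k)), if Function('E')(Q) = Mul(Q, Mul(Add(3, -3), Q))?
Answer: 0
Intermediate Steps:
Function('E')(Q) = 0 (Function('E')(Q) = Mul(Q, Mul(0, Q)) = Mul(Q, 0) = 0)
k = -24
Function('w')(O) = Add(6, O)
Mul(Function('E')(30), Function('w')(k)) = Mul(0, Add(6, -24)) = Mul(0, -18) = 0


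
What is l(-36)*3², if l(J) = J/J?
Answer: 9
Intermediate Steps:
l(J) = 1
l(-36)*3² = 1*3² = 1*9 = 9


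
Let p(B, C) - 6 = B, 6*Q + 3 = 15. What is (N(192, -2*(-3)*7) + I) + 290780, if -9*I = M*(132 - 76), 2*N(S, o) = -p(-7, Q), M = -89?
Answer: 5244017/18 ≈ 2.9133e+5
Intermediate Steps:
Q = 2 (Q = -1/2 + (1/6)*15 = -1/2 + 5/2 = 2)
p(B, C) = 6 + B
N(S, o) = 1/2 (N(S, o) = (-(6 - 7))/2 = (-1*(-1))/2 = (1/2)*1 = 1/2)
I = 4984/9 (I = -(-89)*(132 - 76)/9 = -(-89)*56/9 = -1/9*(-4984) = 4984/9 ≈ 553.78)
(N(192, -2*(-3)*7) + I) + 290780 = (1/2 + 4984/9) + 290780 = 9977/18 + 290780 = 5244017/18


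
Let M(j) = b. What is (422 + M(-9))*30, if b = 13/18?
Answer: 38045/3 ≈ 12682.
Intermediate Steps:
b = 13/18 (b = 13*(1/18) = 13/18 ≈ 0.72222)
M(j) = 13/18
(422 + M(-9))*30 = (422 + 13/18)*30 = (7609/18)*30 = 38045/3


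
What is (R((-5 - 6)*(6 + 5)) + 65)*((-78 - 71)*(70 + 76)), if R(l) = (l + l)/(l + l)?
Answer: -1435764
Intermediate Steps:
R(l) = 1 (R(l) = (2*l)/((2*l)) = (2*l)*(1/(2*l)) = 1)
(R((-5 - 6)*(6 + 5)) + 65)*((-78 - 71)*(70 + 76)) = (1 + 65)*((-78 - 71)*(70 + 76)) = 66*(-149*146) = 66*(-21754) = -1435764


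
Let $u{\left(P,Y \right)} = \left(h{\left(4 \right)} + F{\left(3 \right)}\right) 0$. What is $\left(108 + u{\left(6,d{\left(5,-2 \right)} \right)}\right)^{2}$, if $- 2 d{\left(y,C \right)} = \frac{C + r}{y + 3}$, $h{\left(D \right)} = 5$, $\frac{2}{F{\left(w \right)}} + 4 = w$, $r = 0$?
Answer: $11664$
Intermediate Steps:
$F{\left(w \right)} = \frac{2}{-4 + w}$
$d{\left(y,C \right)} = - \frac{C}{2 \left(3 + y\right)}$ ($d{\left(y,C \right)} = - \frac{\left(C + 0\right) \frac{1}{y + 3}}{2} = - \frac{C \frac{1}{3 + y}}{2} = - \frac{C}{2 \left(3 + y\right)}$)
$u{\left(P,Y \right)} = 0$ ($u{\left(P,Y \right)} = \left(5 + \frac{2}{-4 + 3}\right) 0 = \left(5 + \frac{2}{-1}\right) 0 = \left(5 + 2 \left(-1\right)\right) 0 = \left(5 - 2\right) 0 = 3 \cdot 0 = 0$)
$\left(108 + u{\left(6,d{\left(5,-2 \right)} \right)}\right)^{2} = \left(108 + 0\right)^{2} = 108^{2} = 11664$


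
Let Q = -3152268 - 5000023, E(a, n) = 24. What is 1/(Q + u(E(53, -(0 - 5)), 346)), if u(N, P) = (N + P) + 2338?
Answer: -1/8149583 ≈ -1.2271e-7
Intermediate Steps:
u(N, P) = 2338 + N + P
Q = -8152291
1/(Q + u(E(53, -(0 - 5)), 346)) = 1/(-8152291 + (2338 + 24 + 346)) = 1/(-8152291 + 2708) = 1/(-8149583) = -1/8149583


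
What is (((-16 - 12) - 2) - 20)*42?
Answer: -2100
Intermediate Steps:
(((-16 - 12) - 2) - 20)*42 = ((-28 - 2) - 20)*42 = (-30 - 20)*42 = -50*42 = -2100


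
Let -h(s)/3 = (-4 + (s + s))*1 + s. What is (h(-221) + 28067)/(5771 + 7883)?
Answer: 15034/6827 ≈ 2.2021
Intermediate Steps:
h(s) = 12 - 9*s (h(s) = -3*((-4 + (s + s))*1 + s) = -3*((-4 + 2*s)*1 + s) = -3*((-4 + 2*s) + s) = -3*(-4 + 3*s) = 12 - 9*s)
(h(-221) + 28067)/(5771 + 7883) = ((12 - 9*(-221)) + 28067)/(5771 + 7883) = ((12 + 1989) + 28067)/13654 = (2001 + 28067)*(1/13654) = 30068*(1/13654) = 15034/6827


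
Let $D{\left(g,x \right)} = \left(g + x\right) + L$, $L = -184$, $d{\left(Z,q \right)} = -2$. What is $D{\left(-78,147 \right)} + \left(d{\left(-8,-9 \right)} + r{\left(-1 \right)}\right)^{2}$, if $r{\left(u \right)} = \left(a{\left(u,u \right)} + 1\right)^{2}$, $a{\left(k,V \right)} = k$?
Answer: $-111$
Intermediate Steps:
$D{\left(g,x \right)} = -184 + g + x$ ($D{\left(g,x \right)} = \left(g + x\right) - 184 = -184 + g + x$)
$r{\left(u \right)} = \left(1 + u\right)^{2}$ ($r{\left(u \right)} = \left(u + 1\right)^{2} = \left(1 + u\right)^{2}$)
$D{\left(-78,147 \right)} + \left(d{\left(-8,-9 \right)} + r{\left(-1 \right)}\right)^{2} = \left(-184 - 78 + 147\right) + \left(-2 + \left(1 - 1\right)^{2}\right)^{2} = -115 + \left(-2 + 0^{2}\right)^{2} = -115 + \left(-2 + 0\right)^{2} = -115 + \left(-2\right)^{2} = -115 + 4 = -111$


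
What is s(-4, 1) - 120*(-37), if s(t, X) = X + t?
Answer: 4437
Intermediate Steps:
s(-4, 1) - 120*(-37) = (1 - 4) - 120*(-37) = -3 + 4440 = 4437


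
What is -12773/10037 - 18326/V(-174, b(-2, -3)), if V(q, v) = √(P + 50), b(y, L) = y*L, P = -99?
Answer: -12773/10037 + 2618*I ≈ -1.2726 + 2618.0*I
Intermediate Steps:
b(y, L) = L*y
V(q, v) = 7*I (V(q, v) = √(-99 + 50) = √(-49) = 7*I)
-12773/10037 - 18326/V(-174, b(-2, -3)) = -12773/10037 - 18326*(-I/7) = -12773*1/10037 - (-2618)*I = -12773/10037 + 2618*I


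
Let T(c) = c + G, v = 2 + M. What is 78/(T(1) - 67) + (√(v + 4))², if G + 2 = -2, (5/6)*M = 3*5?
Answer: 801/35 ≈ 22.886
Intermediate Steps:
M = 18 (M = 6*(3*5)/5 = (6/5)*15 = 18)
G = -4 (G = -2 - 2 = -4)
v = 20 (v = 2 + 18 = 20)
T(c) = -4 + c (T(c) = c - 4 = -4 + c)
78/(T(1) - 67) + (√(v + 4))² = 78/((-4 + 1) - 67) + (√(20 + 4))² = 78/(-3 - 67) + (√24)² = 78/(-70) + (2*√6)² = -1/70*78 + 24 = -39/35 + 24 = 801/35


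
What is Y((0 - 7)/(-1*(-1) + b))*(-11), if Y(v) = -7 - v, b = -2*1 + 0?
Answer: 154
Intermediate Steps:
b = -2 (b = -2 + 0 = -2)
Y((0 - 7)/(-1*(-1) + b))*(-11) = (-7 - (0 - 7)/(-1*(-1) - 2))*(-11) = (-7 - (-7)/(1 - 2))*(-11) = (-7 - (-7)/(-1))*(-11) = (-7 - (-7)*(-1))*(-11) = (-7 - 1*7)*(-11) = (-7 - 7)*(-11) = -14*(-11) = 154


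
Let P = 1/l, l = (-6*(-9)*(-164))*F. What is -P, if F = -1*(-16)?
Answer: 1/141696 ≈ 7.0574e-6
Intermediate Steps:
F = 16
l = -141696 (l = (-6*(-9)*(-164))*16 = (54*(-164))*16 = -8856*16 = -141696)
P = -1/141696 (P = 1/(-141696) = -1/141696 ≈ -7.0574e-6)
-P = -1*(-1/141696) = 1/141696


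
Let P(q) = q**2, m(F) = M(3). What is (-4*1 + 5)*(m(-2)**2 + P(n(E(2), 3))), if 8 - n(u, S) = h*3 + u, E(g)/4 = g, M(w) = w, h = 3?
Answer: 90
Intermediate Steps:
E(g) = 4*g
n(u, S) = -1 - u (n(u, S) = 8 - (3*3 + u) = 8 - (9 + u) = 8 + (-9 - u) = -1 - u)
m(F) = 3
(-4*1 + 5)*(m(-2)**2 + P(n(E(2), 3))) = (-4*1 + 5)*(3**2 + (-1 - 4*2)**2) = (-4 + 5)*(9 + (-1 - 1*8)**2) = 1*(9 + (-1 - 8)**2) = 1*(9 + (-9)**2) = 1*(9 + 81) = 1*90 = 90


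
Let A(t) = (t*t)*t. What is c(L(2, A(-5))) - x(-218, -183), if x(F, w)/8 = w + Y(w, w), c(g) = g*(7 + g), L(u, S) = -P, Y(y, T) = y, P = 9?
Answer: 2946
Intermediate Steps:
A(t) = t**3 (A(t) = t**2*t = t**3)
L(u, S) = -9 (L(u, S) = -1*9 = -9)
x(F, w) = 16*w (x(F, w) = 8*(w + w) = 8*(2*w) = 16*w)
c(L(2, A(-5))) - x(-218, -183) = -9*(7 - 9) - 16*(-183) = -9*(-2) - 1*(-2928) = 18 + 2928 = 2946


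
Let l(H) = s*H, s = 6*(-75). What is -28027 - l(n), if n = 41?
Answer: -9577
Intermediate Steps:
s = -450
l(H) = -450*H
-28027 - l(n) = -28027 - (-450)*41 = -28027 - 1*(-18450) = -28027 + 18450 = -9577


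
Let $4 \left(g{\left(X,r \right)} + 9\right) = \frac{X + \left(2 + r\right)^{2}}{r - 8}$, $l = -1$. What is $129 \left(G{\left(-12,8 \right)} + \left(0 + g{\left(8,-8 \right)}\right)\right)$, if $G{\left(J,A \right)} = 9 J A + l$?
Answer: $- \frac{1805355}{16} \approx -1.1283 \cdot 10^{5}$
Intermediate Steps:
$G{\left(J,A \right)} = -1 + 9 A J$ ($G{\left(J,A \right)} = 9 J A - 1 = 9 A J - 1 = -1 + 9 A J$)
$g{\left(X,r \right)} = -9 + \frac{X + \left(2 + r\right)^{2}}{4 \left(-8 + r\right)}$ ($g{\left(X,r \right)} = -9 + \frac{\left(X + \left(2 + r\right)^{2}\right) \frac{1}{r - 8}}{4} = -9 + \frac{\left(X + \left(2 + r\right)^{2}\right) \frac{1}{-8 + r}}{4} = -9 + \frac{\frac{1}{-8 + r} \left(X + \left(2 + r\right)^{2}\right)}{4} = -9 + \frac{X + \left(2 + r\right)^{2}}{4 \left(-8 + r\right)}$)
$129 \left(G{\left(-12,8 \right)} + \left(0 + g{\left(8,-8 \right)}\right)\right) = 129 \left(\left(-1 + 9 \cdot 8 \left(-12\right)\right) + \left(0 + \frac{292 + 8 + \left(-8\right)^{2} - -256}{4 \left(-8 - 8\right)}\right)\right) = 129 \left(\left(-1 - 864\right) + \left(0 + \frac{292 + 8 + 64 + 256}{4 \left(-16\right)}\right)\right) = 129 \left(-865 + \left(0 + \frac{1}{4} \left(- \frac{1}{16}\right) 620\right)\right) = 129 \left(-865 + \left(0 - \frac{155}{16}\right)\right) = 129 \left(-865 - \frac{155}{16}\right) = 129 \left(- \frac{13995}{16}\right) = - \frac{1805355}{16}$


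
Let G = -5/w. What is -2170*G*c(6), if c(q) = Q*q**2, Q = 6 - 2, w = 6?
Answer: 260400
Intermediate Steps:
Q = 4
c(q) = 4*q**2
G = -5/6 ≈ -0.83333
-2170*G*c(6) = -(-5425)*4*6**2/3 = -(-5425)*4*36/3 = -(-5425)*144/3 = -2170*(-120) = 260400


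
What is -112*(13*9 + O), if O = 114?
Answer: -25872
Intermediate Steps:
-112*(13*9 + O) = -112*(13*9 + 114) = -112*(117 + 114) = -112*231 = -25872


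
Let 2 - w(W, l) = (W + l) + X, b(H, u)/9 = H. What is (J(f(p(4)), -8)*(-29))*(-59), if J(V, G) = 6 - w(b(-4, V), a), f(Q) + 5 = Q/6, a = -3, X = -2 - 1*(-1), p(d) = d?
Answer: -61596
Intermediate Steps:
X = -1 (X = -2 + 1 = -1)
b(H, u) = 9*H
f(Q) = -5 + Q/6
w(W, l) = 3 - W - l (w(W, l) = 2 - ((W + l) - 1) = 2 - (-1 + W + l) = 2 + (1 - W - l) = 3 - W - l)
J(V, G) = -36 (J(V, G) = 6 - (3 - 9*(-4) - 1*(-3)) = 6 - (3 - 1*(-36) + 3) = 6 - (3 + 36 + 3) = 6 - 1*42 = 6 - 42 = -36)
(J(f(p(4)), -8)*(-29))*(-59) = -36*(-29)*(-59) = 1044*(-59) = -61596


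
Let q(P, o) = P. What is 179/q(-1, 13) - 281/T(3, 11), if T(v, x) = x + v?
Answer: -2787/14 ≈ -199.07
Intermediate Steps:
T(v, x) = v + x
179/q(-1, 13) - 281/T(3, 11) = 179/(-1) - 281/(3 + 11) = 179*(-1) - 281/14 = -179 - 281*1/14 = -179 - 281/14 = -2787/14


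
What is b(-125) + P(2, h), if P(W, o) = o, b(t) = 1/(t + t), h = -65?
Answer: -16251/250 ≈ -65.004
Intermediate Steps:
b(t) = 1/(2*t)
b(-125) + P(2, h) = (1/2)/(-125) - 65 = (1/2)*(-1/125) - 65 = -1/250 - 65 = -16251/250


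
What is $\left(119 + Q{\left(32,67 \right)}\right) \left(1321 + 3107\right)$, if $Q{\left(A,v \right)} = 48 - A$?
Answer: $597780$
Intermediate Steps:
$\left(119 + Q{\left(32,67 \right)}\right) \left(1321 + 3107\right) = \left(119 + \left(48 - 32\right)\right) \left(1321 + 3107\right) = \left(119 + \left(48 - 32\right)\right) 4428 = \left(119 + 16\right) 4428 = 135 \cdot 4428 = 597780$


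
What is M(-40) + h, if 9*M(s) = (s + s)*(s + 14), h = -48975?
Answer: -438695/9 ≈ -48744.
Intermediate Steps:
M(s) = 2*s*(14 + s)/9 (M(s) = ((s + s)*(s + 14))/9 = ((2*s)*(14 + s))/9 = (2*s*(14 + s))/9 = 2*s*(14 + s)/9)
M(-40) + h = (2/9)*(-40)*(14 - 40) - 48975 = (2/9)*(-40)*(-26) - 48975 = 2080/9 - 48975 = -438695/9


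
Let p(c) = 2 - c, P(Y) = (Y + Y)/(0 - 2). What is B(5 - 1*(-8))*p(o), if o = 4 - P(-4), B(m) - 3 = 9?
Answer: 24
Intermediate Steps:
B(m) = 12 (B(m) = 3 + 9 = 12)
P(Y) = -Y (P(Y) = (2*Y)/(-2) = (2*Y)*(-½) = -Y)
o = 0 (o = 4 - (-1)*(-4) = 4 - 1*4 = 4 - 4 = 0)
B(5 - 1*(-8))*p(o) = 12*(2 - 1*0) = 12*(2 + 0) = 12*2 = 24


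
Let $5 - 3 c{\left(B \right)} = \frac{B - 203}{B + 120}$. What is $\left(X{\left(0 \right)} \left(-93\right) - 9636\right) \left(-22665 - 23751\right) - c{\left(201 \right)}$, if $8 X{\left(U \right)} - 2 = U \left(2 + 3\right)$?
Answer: $\frac{431755027717}{963} \approx 4.4834 \cdot 10^{8}$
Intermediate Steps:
$X{\left(U \right)} = \frac{1}{4} + \frac{5 U}{8}$ ($X{\left(U \right)} = \frac{1}{4} + \frac{U \left(2 + 3\right)}{8} = \frac{1}{4} + \frac{U 5}{8} = \frac{1}{4} + \frac{5 U}{8}$)
$c{\left(B \right)} = \frac{5}{3} - \frac{-203 + B}{3 \left(120 + B\right)}$ ($c{\left(B \right)} = \frac{5}{3} - \frac{\left(B - 203\right) \frac{1}{B + 120}}{3} = \frac{5}{3} - \frac{\left(-203 + B\right) \frac{1}{120 + B}}{3} = \frac{5}{3} - \frac{\frac{1}{120 + B} \left(-203 + B\right)}{3} = \frac{5}{3} - \frac{-203 + B}{3 \left(120 + B\right)}$)
$\left(X{\left(0 \right)} \left(-93\right) - 9636\right) \left(-22665 - 23751\right) - c{\left(201 \right)} = \left(\left(\frac{1}{4} + \frac{5}{8} \cdot 0\right) \left(-93\right) - 9636\right) \left(-22665 - 23751\right) - \frac{803 + 4 \cdot 201}{3 \left(120 + 201\right)} = \left(\left(\frac{1}{4} + 0\right) \left(-93\right) - 9636\right) \left(-46416\right) - \frac{803 + 804}{3 \cdot 321} = \left(\frac{1}{4} \left(-93\right) - 9636\right) \left(-46416\right) - \frac{1}{3} \cdot \frac{1}{321} \cdot 1607 = \left(- \frac{93}{4} - 9636\right) \left(-46416\right) - \frac{1607}{963} = \left(- \frac{38637}{4}\right) \left(-46416\right) - \frac{1607}{963} = 448343748 - \frac{1607}{963} = \frac{431755027717}{963}$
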